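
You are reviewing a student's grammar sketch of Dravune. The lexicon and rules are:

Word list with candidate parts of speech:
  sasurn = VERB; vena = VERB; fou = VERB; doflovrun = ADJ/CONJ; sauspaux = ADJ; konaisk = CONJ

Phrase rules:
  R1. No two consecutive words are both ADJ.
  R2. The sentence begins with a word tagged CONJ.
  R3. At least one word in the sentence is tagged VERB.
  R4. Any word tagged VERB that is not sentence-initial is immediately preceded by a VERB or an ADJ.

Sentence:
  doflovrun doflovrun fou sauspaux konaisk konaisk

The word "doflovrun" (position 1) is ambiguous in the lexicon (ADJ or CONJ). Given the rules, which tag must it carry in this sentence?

CONJ

Candidates per position — 1:doflovrun {ADJ,CONJ}; 2:doflovrun {ADJ,CONJ}; 3:fou {VERB}; 4:sauspaux {ADJ}; 5:konaisk {CONJ}; 6:konaisk {CONJ}.
If word 1 were ADJ, no tagging could satisfy rule 2; so word 1 is CONJ.
If word 2 were CONJ, no tagging could satisfy rule 4; so word 2 is ADJ.
The unique satisfying tagging is: CONJ ADJ VERB ADJ CONJ CONJ.
Verifying each rule — rule 1 satisfied; rule 2 satisfied; rule 3 satisfied; rule 4 satisfied.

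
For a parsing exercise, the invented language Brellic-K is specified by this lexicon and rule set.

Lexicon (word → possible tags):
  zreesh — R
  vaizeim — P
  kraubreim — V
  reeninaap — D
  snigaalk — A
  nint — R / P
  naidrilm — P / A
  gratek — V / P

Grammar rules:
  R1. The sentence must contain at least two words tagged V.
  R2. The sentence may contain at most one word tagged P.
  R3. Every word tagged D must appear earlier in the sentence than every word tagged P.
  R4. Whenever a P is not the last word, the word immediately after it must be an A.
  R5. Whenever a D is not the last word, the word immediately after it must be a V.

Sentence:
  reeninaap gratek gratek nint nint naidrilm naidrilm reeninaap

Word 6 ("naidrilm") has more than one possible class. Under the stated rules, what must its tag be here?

A

Candidates per position — 1:reeninaap {D}; 2:gratek {V,P}; 3:gratek {V,P}; 4:nint {R,P}; 5:nint {R,P}; 6:naidrilm {P,A}; 7:naidrilm {P,A}; 8:reeninaap {D}.
Position 2: tagging it P would leave rule 1 unsatisfiable, so it must be V.
Position 3: tagging it P would leave rule 1 unsatisfiable, so it must be V.
Position 4: tagging it P would leave rule 3 unsatisfiable, so it must be R.
Position 5: tagging it P would leave rule 3 unsatisfiable, so it must be R.
Position 6: tagging it P would leave rule 3 unsatisfiable, so it must be A.
Position 7: tagging it P would leave rule 3 unsatisfiable, so it must be A.
That leaves exactly one tagging: D V V R R A A D.
Check: rule 1 ok; rule 2 ok; rule 3 ok; rule 4 ok; rule 5 ok.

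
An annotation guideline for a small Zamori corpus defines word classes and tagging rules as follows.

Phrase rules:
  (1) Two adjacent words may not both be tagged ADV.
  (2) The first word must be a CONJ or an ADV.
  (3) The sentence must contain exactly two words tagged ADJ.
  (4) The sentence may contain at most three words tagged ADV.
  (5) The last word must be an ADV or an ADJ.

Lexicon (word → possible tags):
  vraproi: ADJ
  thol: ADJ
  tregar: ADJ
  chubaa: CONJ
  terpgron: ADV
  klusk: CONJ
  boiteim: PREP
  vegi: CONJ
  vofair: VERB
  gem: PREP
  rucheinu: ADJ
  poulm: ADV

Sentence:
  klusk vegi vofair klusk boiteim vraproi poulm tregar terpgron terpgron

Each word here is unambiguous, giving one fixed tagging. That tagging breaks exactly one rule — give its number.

1

Fixed tagging: CONJ CONJ VERB CONJ PREP ADJ ADV ADJ ADV ADV.
Rule check: R1 fail, R2 pass, R3 pass, R4 pass, R5 pass.
Only rule 1 fails.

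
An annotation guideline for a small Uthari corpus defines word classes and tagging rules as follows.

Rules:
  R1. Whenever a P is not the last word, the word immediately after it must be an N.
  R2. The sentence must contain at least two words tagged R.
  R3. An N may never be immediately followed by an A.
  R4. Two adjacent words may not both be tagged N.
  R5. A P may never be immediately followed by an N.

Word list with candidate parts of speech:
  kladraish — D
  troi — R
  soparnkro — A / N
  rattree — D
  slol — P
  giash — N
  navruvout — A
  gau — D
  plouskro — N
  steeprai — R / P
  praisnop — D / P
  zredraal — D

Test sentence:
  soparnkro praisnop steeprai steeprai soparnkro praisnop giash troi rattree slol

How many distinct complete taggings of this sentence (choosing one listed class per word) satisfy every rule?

Candidates per position — 1:soparnkro {A,N}; 2:praisnop {D,P}; 3:steeprai {R,P}; 4:steeprai {R,P}; 5:soparnkro {A,N}; 6:praisnop {D,P}; 7:giash {N}; 8:troi {R}; 9:rattree {D}; 10:slol {P}.
There are 64 candidate sequences in total.
The sequences that satisfy every rule: A D R R A D N R D P; A D R R N D N R D P; N D R R A D N R D P; N D R R N D N R D P.
Count = 4.

4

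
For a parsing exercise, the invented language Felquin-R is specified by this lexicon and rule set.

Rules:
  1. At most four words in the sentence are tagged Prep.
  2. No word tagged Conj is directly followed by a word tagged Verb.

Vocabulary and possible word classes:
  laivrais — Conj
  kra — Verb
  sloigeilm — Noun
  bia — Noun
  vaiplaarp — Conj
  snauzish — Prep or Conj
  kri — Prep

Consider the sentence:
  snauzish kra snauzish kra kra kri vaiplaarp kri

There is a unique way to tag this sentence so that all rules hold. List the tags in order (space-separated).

Candidates per position — 1:snauzish {Prep,Conj}; 2:kra {Verb}; 3:snauzish {Prep,Conj}; 4:kra {Verb}; 5:kra {Verb}; 6:kri {Prep}; 7:vaiplaarp {Conj}; 8:kri {Prep}.
If word 1 were Conj, no tagging could satisfy rule 2; so word 1 is Prep.
If word 3 were Conj, no tagging could satisfy rule 2; so word 3 is Prep.
The unique satisfying tagging is: Prep Verb Prep Verb Verb Prep Conj Prep.
Checking: rule 1 ✓; rule 2 ✓.

Prep Verb Prep Verb Verb Prep Conj Prep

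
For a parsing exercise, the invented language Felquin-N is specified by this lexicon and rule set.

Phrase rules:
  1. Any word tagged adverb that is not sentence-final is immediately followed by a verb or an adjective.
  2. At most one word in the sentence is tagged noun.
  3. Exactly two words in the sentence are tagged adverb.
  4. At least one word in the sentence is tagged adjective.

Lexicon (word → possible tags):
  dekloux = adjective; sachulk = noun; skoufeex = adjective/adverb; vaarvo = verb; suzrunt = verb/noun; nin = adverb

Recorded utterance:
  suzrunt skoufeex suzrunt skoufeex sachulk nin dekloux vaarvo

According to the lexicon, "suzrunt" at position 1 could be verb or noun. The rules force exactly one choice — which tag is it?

Candidates per position — 1:suzrunt {verb,noun}; 2:skoufeex {adjective,adverb}; 3:suzrunt {verb,noun}; 4:skoufeex {adjective,adverb}; 5:sachulk {noun}; 6:nin {adverb}; 7:dekloux {adjective}; 8:vaarvo {verb}.
At position 1, choosing noun makes rule 2 impossible to satisfy; hence verb.
At position 3, choosing noun makes rule 2 impossible to satisfy; hence verb.
At position 4, choosing adverb makes rule 1 impossible to satisfy; hence adjective.
At position 2, choosing adjective makes rule 3 impossible to satisfy; hence adverb.
The only consistent sequence is: verb adverb verb adjective noun adverb adjective verb.
Verifying each rule — rule 1 ok; rule 2 ok; rule 3 ok; rule 4 ok.

verb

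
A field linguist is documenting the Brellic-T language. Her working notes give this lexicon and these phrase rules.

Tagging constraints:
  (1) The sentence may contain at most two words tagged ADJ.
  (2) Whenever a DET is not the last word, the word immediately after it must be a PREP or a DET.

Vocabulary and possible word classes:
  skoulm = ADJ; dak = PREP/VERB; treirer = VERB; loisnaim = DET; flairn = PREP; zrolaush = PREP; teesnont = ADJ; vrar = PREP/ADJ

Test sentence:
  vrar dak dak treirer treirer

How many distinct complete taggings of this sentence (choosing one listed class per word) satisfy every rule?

Candidates per position — 1:vrar {PREP,ADJ}; 2:dak {PREP,VERB}; 3:dak {PREP,VERB}; 4:treirer {VERB}; 5:treirer {VERB}.
There are 8 candidate sequences in total.
Checking each against the rules leaves 8 sequences.
Count = 8.

8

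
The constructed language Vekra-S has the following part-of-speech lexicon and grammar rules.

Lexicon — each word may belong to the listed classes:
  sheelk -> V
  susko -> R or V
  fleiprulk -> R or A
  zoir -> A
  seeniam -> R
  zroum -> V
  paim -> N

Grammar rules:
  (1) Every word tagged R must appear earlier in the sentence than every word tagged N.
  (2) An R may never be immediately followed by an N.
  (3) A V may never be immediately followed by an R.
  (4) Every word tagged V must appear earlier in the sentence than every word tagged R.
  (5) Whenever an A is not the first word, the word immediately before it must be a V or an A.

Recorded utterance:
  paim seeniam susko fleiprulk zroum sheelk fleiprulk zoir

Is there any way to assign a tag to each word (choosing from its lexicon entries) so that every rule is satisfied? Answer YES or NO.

NO

Candidates per position — 1:paim {N}; 2:seeniam {R}; 3:susko {R,V}; 4:fleiprulk {R,A}; 5:zroum {V}; 6:sheelk {V}; 7:fleiprulk {R,A}; 8:zoir {A}.
Rule 1 cannot be satisfied by any choice of tags from the lexicon.
So there is no consistent tagging.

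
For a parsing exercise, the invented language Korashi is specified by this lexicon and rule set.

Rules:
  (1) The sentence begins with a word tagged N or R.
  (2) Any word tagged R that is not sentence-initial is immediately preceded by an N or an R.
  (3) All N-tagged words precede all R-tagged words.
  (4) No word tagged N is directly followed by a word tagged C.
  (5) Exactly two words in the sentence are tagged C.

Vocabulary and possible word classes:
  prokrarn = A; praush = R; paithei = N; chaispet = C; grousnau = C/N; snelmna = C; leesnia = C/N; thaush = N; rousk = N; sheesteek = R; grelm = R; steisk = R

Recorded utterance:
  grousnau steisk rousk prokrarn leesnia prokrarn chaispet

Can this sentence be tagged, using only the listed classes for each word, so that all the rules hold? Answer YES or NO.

Candidates per position — 1:grousnau {C,N}; 2:steisk {R}; 3:rousk {N}; 4:prokrarn {A}; 5:leesnia {C,N}; 6:prokrarn {A}; 7:chaispet {C}.
Rule 3 cannot be satisfied by any choice of tags from the lexicon.
So there is no consistent tagging.

NO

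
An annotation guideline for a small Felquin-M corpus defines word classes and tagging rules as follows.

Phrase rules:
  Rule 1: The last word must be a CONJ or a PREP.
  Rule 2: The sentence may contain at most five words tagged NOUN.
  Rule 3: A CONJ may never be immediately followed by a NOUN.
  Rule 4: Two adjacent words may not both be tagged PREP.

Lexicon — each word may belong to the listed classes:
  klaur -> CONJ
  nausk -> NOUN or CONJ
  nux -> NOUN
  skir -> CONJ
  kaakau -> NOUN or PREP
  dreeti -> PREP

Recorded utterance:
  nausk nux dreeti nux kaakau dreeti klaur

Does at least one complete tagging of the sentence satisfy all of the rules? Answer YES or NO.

YES

Candidates per position — 1:nausk {NOUN,CONJ}; 2:nux {NOUN}; 3:dreeti {PREP}; 4:nux {NOUN}; 5:kaakau {NOUN,PREP}; 6:dreeti {PREP}; 7:klaur {CONJ}.
One satisfying assignment: NOUN NOUN PREP NOUN NOUN PREP CONJ.
Check: rule 1 satisfied; rule 2 satisfied; rule 3 satisfied; rule 4 satisfied.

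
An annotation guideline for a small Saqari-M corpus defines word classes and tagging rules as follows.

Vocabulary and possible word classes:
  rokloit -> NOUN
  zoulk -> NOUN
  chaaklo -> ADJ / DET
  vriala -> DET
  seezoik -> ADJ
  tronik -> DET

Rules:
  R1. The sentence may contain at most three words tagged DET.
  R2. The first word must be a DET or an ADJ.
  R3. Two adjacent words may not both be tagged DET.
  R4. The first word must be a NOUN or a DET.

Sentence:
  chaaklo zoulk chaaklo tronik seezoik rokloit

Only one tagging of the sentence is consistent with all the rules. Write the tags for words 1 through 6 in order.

DET NOUN ADJ DET ADJ NOUN

Candidates per position — 1:chaaklo {ADJ,DET}; 2:zoulk {NOUN}; 3:chaaklo {ADJ,DET}; 4:tronik {DET}; 5:seezoik {ADJ}; 6:rokloit {NOUN}.
Word 1 cannot be ADJ — rule 4 would then fail for every completion. It is DET.
Word 3 cannot be DET — rule 3 would then fail for every completion. It is ADJ.
The only consistent sequence is: DET NOUN ADJ DET ADJ NOUN.
Check: rule 1 ✓; rule 2 ✓; rule 3 ✓; rule 4 ✓.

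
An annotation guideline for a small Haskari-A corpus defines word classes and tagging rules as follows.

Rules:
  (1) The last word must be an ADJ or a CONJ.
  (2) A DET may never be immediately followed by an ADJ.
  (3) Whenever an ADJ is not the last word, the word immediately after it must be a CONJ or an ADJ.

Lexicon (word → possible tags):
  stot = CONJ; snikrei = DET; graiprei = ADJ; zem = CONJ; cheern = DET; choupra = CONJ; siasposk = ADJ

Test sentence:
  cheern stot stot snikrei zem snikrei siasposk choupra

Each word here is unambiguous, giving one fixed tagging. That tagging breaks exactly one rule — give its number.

Fixed tagging: DET CONJ CONJ DET CONJ DET ADJ CONJ.
Rule check: R1 pass, R2 fail, R3 pass.
Only rule 2 fails.

2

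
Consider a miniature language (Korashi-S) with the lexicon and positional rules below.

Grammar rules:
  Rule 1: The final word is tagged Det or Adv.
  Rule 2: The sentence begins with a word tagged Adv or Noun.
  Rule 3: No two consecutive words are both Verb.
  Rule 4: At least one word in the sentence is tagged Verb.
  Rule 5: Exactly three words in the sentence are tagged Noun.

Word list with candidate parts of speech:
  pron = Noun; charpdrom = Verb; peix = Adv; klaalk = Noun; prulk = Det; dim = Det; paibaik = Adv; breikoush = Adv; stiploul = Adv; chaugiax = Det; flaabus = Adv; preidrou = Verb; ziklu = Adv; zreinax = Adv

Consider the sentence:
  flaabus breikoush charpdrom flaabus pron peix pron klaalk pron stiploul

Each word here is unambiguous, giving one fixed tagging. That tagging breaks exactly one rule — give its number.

5

Fixed tagging: Adv Adv Verb Adv Noun Adv Noun Noun Noun Adv.
Rule check: R1 pass, R2 pass, R3 pass, R4 pass, R5 fail.
Only rule 5 fails.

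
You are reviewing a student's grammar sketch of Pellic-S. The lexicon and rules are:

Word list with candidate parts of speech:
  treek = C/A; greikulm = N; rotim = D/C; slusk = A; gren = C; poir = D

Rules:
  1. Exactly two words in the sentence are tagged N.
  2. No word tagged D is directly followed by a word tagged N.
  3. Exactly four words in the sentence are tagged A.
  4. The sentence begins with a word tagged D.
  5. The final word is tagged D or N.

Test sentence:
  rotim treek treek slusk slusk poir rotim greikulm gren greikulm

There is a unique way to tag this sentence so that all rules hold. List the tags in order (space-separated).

Candidates per position — 1:rotim {D,C}; 2:treek {C,A}; 3:treek {C,A}; 4:slusk {A}; 5:slusk {A}; 6:poir {D}; 7:rotim {D,C}; 8:greikulm {N}; 9:gren {C}; 10:greikulm {N}.
If word 1 were C, no tagging could satisfy rule 4; so word 1 is D.
If word 2 were C, no tagging could satisfy rule 3; so word 2 is A.
If word 3 were C, no tagging could satisfy rule 3; so word 3 is A.
If word 7 were D, no tagging could satisfy rule 2; so word 7 is C.
The only consistent sequence is: D A A A A D C N C N.
Checking: rule 1 satisfied; rule 2 satisfied; rule 3 satisfied; rule 4 satisfied; rule 5 satisfied.

D A A A A D C N C N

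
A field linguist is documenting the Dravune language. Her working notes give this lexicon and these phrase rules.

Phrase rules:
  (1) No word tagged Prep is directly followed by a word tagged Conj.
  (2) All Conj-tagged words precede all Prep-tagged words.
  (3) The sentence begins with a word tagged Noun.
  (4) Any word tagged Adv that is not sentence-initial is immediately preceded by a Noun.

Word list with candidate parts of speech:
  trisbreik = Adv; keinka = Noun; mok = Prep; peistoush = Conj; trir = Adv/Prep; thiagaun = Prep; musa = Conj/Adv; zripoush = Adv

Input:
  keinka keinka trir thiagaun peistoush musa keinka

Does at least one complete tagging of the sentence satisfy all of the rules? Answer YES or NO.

Candidates per position — 1:keinka {Noun}; 2:keinka {Noun}; 3:trir {Adv,Prep}; 4:thiagaun {Prep}; 5:peistoush {Conj}; 6:musa {Conj,Adv}; 7:keinka {Noun}.
Rule 1 cannot be satisfied by any choice of tags from the lexicon.
So there is no consistent tagging.

NO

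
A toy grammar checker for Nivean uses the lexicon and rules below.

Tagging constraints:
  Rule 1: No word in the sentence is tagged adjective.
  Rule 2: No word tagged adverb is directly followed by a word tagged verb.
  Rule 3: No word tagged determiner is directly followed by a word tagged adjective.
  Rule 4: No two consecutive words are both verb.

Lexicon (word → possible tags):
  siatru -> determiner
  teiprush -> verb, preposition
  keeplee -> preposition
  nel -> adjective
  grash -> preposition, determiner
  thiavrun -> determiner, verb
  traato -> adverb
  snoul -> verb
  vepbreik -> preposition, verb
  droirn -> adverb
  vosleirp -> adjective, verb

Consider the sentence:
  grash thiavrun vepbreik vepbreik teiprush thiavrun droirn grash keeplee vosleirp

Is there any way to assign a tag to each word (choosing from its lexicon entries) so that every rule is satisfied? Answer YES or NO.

Candidates per position — 1:grash {preposition,determiner}; 2:thiavrun {determiner,verb}; 3:vepbreik {preposition,verb}; 4:vepbreik {preposition,verb}; 5:teiprush {verb,preposition}; 6:thiavrun {determiner,verb}; 7:droirn {adverb}; 8:grash {preposition,determiner}; 9:keeplee {preposition}; 10:vosleirp {adjective,verb}.
One satisfying assignment: preposition determiner verb preposition verb determiner adverb determiner preposition verb.
Verifying each rule — rule 1 satisfied; rule 2 satisfied; rule 3 satisfied; rule 4 satisfied.

YES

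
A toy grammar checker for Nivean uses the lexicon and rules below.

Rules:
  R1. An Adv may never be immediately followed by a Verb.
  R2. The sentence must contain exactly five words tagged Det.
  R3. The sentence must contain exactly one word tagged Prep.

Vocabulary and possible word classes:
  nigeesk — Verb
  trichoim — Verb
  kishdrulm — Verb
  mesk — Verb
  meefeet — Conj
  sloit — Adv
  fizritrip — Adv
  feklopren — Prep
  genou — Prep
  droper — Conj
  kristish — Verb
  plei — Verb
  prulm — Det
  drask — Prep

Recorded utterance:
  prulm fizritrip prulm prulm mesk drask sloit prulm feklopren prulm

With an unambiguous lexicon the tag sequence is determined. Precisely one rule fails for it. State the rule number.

3

Fixed tagging: Det Adv Det Det Verb Prep Adv Det Prep Det.
Applying the rules: R1 pass, R2 pass, R3 fail.
Only rule 3 fails.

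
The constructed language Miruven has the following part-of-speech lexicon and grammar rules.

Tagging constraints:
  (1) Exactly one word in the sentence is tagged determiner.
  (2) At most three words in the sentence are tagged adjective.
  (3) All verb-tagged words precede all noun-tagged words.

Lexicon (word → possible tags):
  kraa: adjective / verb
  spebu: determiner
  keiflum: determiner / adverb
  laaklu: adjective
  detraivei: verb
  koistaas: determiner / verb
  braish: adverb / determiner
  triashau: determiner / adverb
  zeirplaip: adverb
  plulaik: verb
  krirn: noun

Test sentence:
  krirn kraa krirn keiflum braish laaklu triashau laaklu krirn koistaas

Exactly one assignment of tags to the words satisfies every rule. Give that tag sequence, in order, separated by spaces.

noun adjective noun adverb adverb adjective adverb adjective noun determiner

Candidates per position — 1:krirn {noun}; 2:kraa {adjective,verb}; 3:krirn {noun}; 4:keiflum {determiner,adverb}; 5:braish {adverb,determiner}; 6:laaklu {adjective}; 7:triashau {determiner,adverb}; 8:laaklu {adjective}; 9:krirn {noun}; 10:koistaas {determiner,verb}.
Word 2 cannot be verb — rule 3 would then fail for every completion. It is adjective.
Word 10 cannot be verb — rule 3 would then fail for every completion. It is determiner.
Word 4 cannot be determiner — rule 1 would then fail for every completion. It is adverb.
Word 5 cannot be determiner — rule 1 would then fail for every completion. It is adverb.
Word 7 cannot be determiner — rule 1 would then fail for every completion. It is adverb.
So the tagging must be: noun adjective noun adverb adverb adjective adverb adjective noun determiner.
Verifying each rule — rule 1 holds; rule 2 holds; rule 3 holds.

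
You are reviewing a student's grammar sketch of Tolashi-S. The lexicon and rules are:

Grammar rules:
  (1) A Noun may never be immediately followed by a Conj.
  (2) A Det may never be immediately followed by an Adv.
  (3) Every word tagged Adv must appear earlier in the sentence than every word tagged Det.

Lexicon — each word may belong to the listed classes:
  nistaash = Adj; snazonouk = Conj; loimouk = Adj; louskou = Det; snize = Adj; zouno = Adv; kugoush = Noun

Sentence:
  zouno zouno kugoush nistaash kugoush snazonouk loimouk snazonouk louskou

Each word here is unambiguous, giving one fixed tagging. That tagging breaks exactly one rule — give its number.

1

Fixed tagging: Adv Adv Noun Adj Noun Conj Adj Conj Det.
Rule check: R1 violated, R2 holds, R3 holds.
Only rule 1 fails.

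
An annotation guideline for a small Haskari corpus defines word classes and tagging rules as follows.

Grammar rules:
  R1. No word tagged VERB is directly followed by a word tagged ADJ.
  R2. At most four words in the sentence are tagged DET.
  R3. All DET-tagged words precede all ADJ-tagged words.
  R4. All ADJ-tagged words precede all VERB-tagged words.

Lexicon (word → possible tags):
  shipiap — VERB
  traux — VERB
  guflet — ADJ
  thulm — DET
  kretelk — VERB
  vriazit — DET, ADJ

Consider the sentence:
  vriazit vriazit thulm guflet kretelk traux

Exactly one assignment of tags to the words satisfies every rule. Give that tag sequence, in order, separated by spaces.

Candidates per position — 1:vriazit {DET,ADJ}; 2:vriazit {DET,ADJ}; 3:thulm {DET}; 4:guflet {ADJ}; 5:kretelk {VERB}; 6:traux {VERB}.
At position 1, choosing ADJ makes rule 3 impossible to satisfy; hence DET.
At position 2, choosing ADJ makes rule 3 impossible to satisfy; hence DET.
That leaves exactly one tagging: DET DET DET ADJ VERB VERB.
Check: rule 1 ok; rule 2 ok; rule 3 ok; rule 4 ok.

DET DET DET ADJ VERB VERB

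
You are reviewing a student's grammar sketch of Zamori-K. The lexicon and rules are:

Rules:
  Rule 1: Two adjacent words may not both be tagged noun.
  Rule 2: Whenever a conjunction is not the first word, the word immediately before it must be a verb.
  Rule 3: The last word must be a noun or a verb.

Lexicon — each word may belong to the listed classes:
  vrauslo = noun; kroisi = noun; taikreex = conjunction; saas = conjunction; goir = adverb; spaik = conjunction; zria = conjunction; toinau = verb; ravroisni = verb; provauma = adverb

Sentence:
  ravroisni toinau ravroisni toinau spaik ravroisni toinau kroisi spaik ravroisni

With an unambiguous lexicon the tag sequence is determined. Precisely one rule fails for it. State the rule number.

2

Fixed tagging: verb verb verb verb conjunction verb verb noun conjunction verb.
Applying the rules: R1 holds, R2 violated, R3 holds.
Only rule 2 fails.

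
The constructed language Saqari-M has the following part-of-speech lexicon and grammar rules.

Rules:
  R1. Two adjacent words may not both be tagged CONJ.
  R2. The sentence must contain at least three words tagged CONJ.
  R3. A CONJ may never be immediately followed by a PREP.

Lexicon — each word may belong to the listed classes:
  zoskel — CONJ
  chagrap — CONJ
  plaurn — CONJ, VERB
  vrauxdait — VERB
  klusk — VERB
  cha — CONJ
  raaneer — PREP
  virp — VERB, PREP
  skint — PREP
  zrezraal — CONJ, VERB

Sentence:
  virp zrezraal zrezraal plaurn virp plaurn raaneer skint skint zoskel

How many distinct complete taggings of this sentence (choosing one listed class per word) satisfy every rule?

2

Candidates per position — 1:virp {VERB,PREP}; 2:zrezraal {CONJ,VERB}; 3:zrezraal {CONJ,VERB}; 4:plaurn {CONJ,VERB}; 5:virp {VERB,PREP}; 6:plaurn {CONJ,VERB}; 7:raaneer {PREP}; 8:skint {PREP}; 9:skint {PREP}; 10:zoskel {CONJ}.
There are 64 candidate sequences in total.
The sequences that satisfy every rule: VERB CONJ VERB CONJ VERB VERB PREP PREP PREP CONJ; PREP CONJ VERB CONJ VERB VERB PREP PREP PREP CONJ.
Count = 2.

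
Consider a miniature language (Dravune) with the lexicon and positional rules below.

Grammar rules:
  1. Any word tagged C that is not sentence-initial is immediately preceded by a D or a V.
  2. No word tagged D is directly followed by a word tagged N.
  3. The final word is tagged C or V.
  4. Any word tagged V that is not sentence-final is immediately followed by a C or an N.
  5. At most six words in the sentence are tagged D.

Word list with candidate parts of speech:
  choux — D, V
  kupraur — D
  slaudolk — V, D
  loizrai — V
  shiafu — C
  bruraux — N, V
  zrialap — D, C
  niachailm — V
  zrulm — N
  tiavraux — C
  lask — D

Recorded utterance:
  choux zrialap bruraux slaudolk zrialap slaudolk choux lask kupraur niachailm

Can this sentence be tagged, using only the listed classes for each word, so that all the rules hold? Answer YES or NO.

Candidates per position — 1:choux {D,V}; 2:zrialap {D,C}; 3:bruraux {N,V}; 4:slaudolk {V,D}; 5:zrialap {D,C}; 6:slaudolk {V,D}; 7:choux {D,V}; 8:lask {D}; 9:kupraur {D}; 10:niachailm {V}.
One satisfying assignment: D C N V C D D D D V.
Checking: rule 1 ok; rule 2 ok; rule 3 ok; rule 4 ok; rule 5 ok.

YES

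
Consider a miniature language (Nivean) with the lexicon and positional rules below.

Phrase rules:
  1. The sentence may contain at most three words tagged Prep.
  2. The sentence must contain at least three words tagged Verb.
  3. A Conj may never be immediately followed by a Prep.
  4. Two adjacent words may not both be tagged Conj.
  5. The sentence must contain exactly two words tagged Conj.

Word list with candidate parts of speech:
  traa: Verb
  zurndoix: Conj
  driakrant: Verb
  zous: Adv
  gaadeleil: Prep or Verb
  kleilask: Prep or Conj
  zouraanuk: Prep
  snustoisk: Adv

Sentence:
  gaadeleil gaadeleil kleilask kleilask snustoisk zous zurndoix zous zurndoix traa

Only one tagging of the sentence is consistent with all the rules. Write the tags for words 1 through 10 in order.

Verb Verb Prep Prep Adv Adv Conj Adv Conj Verb

Candidates per position — 1:gaadeleil {Prep,Verb}; 2:gaadeleil {Prep,Verb}; 3:kleilask {Prep,Conj}; 4:kleilask {Prep,Conj}; 5:snustoisk {Adv}; 6:zous {Adv}; 7:zurndoix {Conj}; 8:zous {Adv}; 9:zurndoix {Conj}; 10:traa {Verb}.
Position 1: tagging it Prep would leave rule 2 unsatisfiable, so it must be Verb.
Position 2: tagging it Prep would leave rule 2 unsatisfiable, so it must be Verb.
Position 3: tagging it Conj would leave rule 5 unsatisfiable, so it must be Prep.
Position 4: tagging it Conj would leave rule 5 unsatisfiable, so it must be Prep.
The only consistent sequence is: Verb Verb Prep Prep Adv Adv Conj Adv Conj Verb.
Rule-by-rule: rule 1 satisfied; rule 2 satisfied; rule 3 satisfied; rule 4 satisfied; rule 5 satisfied.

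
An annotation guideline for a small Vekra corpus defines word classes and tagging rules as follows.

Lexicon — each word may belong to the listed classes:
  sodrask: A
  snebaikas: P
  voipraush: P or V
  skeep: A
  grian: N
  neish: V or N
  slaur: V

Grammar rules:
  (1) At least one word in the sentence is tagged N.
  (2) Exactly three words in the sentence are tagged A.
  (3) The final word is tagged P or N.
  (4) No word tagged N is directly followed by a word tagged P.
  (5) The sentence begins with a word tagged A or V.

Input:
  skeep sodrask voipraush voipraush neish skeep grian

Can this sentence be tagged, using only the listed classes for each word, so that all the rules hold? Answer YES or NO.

YES

Candidates per position — 1:skeep {A}; 2:sodrask {A}; 3:voipraush {P,V}; 4:voipraush {P,V}; 5:neish {V,N}; 6:skeep {A}; 7:grian {N}.
One satisfying assignment: A A V V N A N.
Verifying each rule — rule 1 ✓; rule 2 ✓; rule 3 ✓; rule 4 ✓; rule 5 ✓.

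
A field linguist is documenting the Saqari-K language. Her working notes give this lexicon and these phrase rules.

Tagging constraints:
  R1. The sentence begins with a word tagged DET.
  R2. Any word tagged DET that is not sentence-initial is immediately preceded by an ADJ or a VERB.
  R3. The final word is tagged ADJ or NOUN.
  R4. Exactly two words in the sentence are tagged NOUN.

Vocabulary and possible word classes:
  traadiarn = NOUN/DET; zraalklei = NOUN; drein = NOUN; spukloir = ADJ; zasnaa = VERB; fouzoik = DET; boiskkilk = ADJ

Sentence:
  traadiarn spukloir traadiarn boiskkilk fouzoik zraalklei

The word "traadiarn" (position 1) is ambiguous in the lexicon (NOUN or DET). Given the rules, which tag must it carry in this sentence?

Candidates per position — 1:traadiarn {NOUN,DET}; 2:spukloir {ADJ}; 3:traadiarn {NOUN,DET}; 4:boiskkilk {ADJ}; 5:fouzoik {DET}; 6:zraalklei {NOUN}.
Word 1 cannot be NOUN — rule 1 would then fail for every completion. It is DET.
Word 3 cannot be DET — rule 4 would then fail for every completion. It is NOUN.
So the tagging must be: DET ADJ NOUN ADJ DET NOUN.
Checking: rule 1 ok; rule 2 ok; rule 3 ok; rule 4 ok.

DET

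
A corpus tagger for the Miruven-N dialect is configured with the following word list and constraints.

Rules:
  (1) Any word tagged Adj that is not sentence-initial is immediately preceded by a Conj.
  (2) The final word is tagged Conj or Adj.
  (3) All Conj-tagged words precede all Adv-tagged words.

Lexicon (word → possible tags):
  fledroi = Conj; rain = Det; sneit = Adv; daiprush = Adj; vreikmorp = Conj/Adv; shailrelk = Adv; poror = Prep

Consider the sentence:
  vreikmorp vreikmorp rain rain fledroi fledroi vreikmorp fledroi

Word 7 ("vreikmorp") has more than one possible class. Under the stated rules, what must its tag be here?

Candidates per position — 1:vreikmorp {Conj,Adv}; 2:vreikmorp {Conj,Adv}; 3:rain {Det}; 4:rain {Det}; 5:fledroi {Conj}; 6:fledroi {Conj}; 7:vreikmorp {Conj,Adv}; 8:fledroi {Conj}.
Position 1: tagging it Adv would leave rule 3 unsatisfiable, so it must be Conj.
Position 2: tagging it Adv would leave rule 3 unsatisfiable, so it must be Conj.
Position 7: tagging it Adv would leave rule 3 unsatisfiable, so it must be Conj.
The only consistent sequence is: Conj Conj Det Det Conj Conj Conj Conj.
Rule-by-rule: rule 1 holds; rule 2 holds; rule 3 holds.

Conj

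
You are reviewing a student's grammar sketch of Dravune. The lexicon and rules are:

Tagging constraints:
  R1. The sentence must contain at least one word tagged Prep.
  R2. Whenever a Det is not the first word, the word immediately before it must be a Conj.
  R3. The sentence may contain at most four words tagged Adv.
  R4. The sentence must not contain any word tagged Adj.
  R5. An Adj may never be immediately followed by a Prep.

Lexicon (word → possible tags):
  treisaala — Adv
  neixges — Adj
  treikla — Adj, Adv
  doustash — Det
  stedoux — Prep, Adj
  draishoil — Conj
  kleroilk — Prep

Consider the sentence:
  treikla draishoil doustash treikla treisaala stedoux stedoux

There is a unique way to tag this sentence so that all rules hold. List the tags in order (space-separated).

Adv Conj Det Adv Adv Prep Prep

Candidates per position — 1:treikla {Adj,Adv}; 2:draishoil {Conj}; 3:doustash {Det}; 4:treikla {Adj,Adv}; 5:treisaala {Adv}; 6:stedoux {Prep,Adj}; 7:stedoux {Prep,Adj}.
If word 1 were Adj, no tagging could satisfy rule 4; so word 1 is Adv.
If word 4 were Adj, no tagging could satisfy rule 4; so word 4 is Adv.
If word 6 were Adj, no tagging could satisfy rule 4; so word 6 is Prep.
If word 7 were Adj, no tagging could satisfy rule 4; so word 7 is Prep.
So the tagging must be: Adv Conj Det Adv Adv Prep Prep.
Checking: rule 1 ok; rule 2 ok; rule 3 ok; rule 4 ok; rule 5 ok.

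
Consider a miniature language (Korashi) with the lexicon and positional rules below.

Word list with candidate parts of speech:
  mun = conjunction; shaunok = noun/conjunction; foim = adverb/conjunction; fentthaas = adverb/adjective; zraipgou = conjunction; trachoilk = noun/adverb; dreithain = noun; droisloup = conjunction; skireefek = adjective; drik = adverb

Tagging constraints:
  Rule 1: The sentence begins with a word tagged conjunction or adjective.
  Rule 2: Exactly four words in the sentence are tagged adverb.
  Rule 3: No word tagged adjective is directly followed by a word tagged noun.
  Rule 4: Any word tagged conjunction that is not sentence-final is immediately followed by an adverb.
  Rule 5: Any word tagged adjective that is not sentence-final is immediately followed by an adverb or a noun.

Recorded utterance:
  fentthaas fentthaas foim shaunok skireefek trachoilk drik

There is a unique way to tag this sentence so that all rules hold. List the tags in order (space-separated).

adjective adverb adverb noun adjective adverb adverb

Candidates per position — 1:fentthaas {adverb,adjective}; 2:fentthaas {adverb,adjective}; 3:foim {adverb,conjunction}; 4:shaunok {noun,conjunction}; 5:skireefek {adjective}; 6:trachoilk {noun,adverb}; 7:drik {adverb}.
If word 1 were adverb, no tagging could satisfy rule 1; so word 1 is adjective.
If word 2 were adjective, no tagging could satisfy rule 2; so word 2 is adverb.
If word 3 were conjunction, no tagging could satisfy rule 2; so word 3 is adverb.
If word 4 were conjunction, no tagging could satisfy rule 4; so word 4 is noun.
If word 6 were noun, no tagging could satisfy rule 2; so word 6 is adverb.
So the tagging must be: adjective adverb adverb noun adjective adverb adverb.
Verifying each rule — rule 1 ✓; rule 2 ✓; rule 3 ✓; rule 4 ✓; rule 5 ✓.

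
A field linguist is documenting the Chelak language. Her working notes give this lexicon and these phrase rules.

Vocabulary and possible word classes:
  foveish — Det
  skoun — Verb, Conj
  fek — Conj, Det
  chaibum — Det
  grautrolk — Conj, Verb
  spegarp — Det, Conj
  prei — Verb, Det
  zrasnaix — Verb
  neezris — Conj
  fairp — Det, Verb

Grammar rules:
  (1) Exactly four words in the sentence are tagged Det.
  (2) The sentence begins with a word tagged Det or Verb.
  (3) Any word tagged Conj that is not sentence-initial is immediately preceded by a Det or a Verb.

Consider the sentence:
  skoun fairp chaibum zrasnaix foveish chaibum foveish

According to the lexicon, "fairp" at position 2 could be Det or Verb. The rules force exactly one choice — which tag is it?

Candidates per position — 1:skoun {Verb,Conj}; 2:fairp {Det,Verb}; 3:chaibum {Det}; 4:zrasnaix {Verb}; 5:foveish {Det}; 6:chaibum {Det}; 7:foveish {Det}.
Position 1: Conj is ruled out by rule 2; that leaves Verb.
Position 2: Det is ruled out by rule 1; that leaves Verb.
The unique satisfying tagging is: Verb Verb Det Verb Det Det Det.
Check: rule 1 satisfied; rule 2 satisfied; rule 3 satisfied.

Verb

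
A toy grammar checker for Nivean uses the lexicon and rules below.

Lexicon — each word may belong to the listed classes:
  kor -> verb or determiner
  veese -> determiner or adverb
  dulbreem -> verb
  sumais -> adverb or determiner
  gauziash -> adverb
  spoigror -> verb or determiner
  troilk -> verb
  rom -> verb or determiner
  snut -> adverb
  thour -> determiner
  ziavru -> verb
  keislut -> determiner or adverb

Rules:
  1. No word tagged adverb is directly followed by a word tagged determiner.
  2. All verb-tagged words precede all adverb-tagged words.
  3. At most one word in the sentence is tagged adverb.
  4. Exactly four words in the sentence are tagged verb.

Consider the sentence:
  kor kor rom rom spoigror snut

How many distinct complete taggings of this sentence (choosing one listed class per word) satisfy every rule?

Candidates per position — 1:kor {verb,determiner}; 2:kor {verb,determiner}; 3:rom {verb,determiner}; 4:rom {verb,determiner}; 5:spoigror {verb,determiner}; 6:snut {adverb}.
There are 32 candidate sequences in total.
The sequences that satisfy every rule: verb verb verb verb determiner adverb; verb verb verb determiner verb adverb; verb verb determiner verb verb adverb; verb determiner verb verb verb adverb; determiner verb verb verb verb adverb.
Count = 5.

5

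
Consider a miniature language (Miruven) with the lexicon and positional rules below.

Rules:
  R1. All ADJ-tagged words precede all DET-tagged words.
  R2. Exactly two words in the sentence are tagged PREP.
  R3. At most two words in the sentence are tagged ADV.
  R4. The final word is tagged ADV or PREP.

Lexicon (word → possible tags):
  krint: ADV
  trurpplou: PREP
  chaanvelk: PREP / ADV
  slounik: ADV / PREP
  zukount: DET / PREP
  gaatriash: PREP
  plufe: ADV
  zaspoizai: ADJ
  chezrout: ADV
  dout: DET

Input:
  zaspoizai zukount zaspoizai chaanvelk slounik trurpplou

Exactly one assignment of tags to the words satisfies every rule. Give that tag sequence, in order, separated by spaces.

ADJ PREP ADJ ADV ADV PREP

Candidates per position — 1:zaspoizai {ADJ}; 2:zukount {DET,PREP}; 3:zaspoizai {ADJ}; 4:chaanvelk {PREP,ADV}; 5:slounik {ADV,PREP}; 6:trurpplou {PREP}.
Position 2: tagging it DET would leave rule 1 unsatisfiable, so it must be PREP.
Position 4: tagging it PREP would leave rule 2 unsatisfiable, so it must be ADV.
Position 5: tagging it PREP would leave rule 2 unsatisfiable, so it must be ADV.
That leaves exactly one tagging: ADJ PREP ADJ ADV ADV PREP.
Checking: rule 1 holds; rule 2 holds; rule 3 holds; rule 4 holds.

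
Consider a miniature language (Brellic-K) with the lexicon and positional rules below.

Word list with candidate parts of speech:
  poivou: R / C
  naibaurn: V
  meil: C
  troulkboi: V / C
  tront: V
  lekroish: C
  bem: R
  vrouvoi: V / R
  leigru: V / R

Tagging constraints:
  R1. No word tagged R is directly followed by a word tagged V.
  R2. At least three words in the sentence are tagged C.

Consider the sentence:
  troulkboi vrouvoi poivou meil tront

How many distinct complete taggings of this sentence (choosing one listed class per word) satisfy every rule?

Candidates per position — 1:troulkboi {V,C}; 2:vrouvoi {V,R}; 3:poivou {R,C}; 4:meil {C}; 5:tront {V}.
There are 8 candidate sequences in total.
The sequences that satisfy every rule: C V C C V; C R C C V.
Count = 2.

2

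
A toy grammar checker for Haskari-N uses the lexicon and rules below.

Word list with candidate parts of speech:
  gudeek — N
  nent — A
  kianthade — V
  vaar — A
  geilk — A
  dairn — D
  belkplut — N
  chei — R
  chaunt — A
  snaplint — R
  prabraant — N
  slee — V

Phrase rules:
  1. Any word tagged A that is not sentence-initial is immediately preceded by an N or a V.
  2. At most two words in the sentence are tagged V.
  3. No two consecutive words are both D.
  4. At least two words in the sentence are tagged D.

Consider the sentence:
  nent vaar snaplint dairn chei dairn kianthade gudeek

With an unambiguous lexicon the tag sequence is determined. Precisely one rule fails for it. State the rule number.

Fixed tagging: A A R D R D V N.
Applying the rules: R1 fail, R2 pass, R3 pass, R4 pass.
Only rule 1 fails.

1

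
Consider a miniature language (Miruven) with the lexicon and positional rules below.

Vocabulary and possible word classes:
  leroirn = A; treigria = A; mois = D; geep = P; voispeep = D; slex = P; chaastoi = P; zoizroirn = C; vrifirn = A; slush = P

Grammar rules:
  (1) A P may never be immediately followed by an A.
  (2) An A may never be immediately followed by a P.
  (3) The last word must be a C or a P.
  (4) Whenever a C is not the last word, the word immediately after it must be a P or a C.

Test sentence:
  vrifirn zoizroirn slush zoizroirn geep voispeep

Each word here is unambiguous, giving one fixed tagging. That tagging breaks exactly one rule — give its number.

Fixed tagging: A C P C P D.
Checking each rule: R1 ok, R2 ok, R3 fails, R4 ok.
Only rule 3 fails.

3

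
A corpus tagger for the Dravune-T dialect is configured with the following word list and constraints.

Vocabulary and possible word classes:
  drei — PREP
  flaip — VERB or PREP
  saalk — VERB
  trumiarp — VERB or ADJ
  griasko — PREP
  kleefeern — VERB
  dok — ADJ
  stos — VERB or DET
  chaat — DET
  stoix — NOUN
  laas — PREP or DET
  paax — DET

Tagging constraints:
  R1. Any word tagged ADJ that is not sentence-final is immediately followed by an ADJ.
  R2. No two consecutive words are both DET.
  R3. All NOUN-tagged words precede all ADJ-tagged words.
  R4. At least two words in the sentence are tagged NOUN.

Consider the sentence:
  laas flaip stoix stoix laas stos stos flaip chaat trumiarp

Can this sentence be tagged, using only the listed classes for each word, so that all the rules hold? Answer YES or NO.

Candidates per position — 1:laas {PREP,DET}; 2:flaip {VERB,PREP}; 3:stoix {NOUN}; 4:stoix {NOUN}; 5:laas {PREP,DET}; 6:stos {VERB,DET}; 7:stos {VERB,DET}; 8:flaip {VERB,PREP}; 9:chaat {DET}; 10:trumiarp {VERB,ADJ}.
One satisfying assignment: DET PREP NOUN NOUN PREP VERB DET PREP DET ADJ.
Check: rule 1 satisfied; rule 2 satisfied; rule 3 satisfied; rule 4 satisfied.

YES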